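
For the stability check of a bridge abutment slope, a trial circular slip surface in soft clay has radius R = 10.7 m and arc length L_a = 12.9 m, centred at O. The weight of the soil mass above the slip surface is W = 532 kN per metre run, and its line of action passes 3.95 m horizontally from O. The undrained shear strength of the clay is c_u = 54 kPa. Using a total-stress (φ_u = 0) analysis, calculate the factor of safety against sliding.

Taking moments about the centre O, the resisting moment is provided by the undrained shear strength acting along the arc:
M_R = c_u·L_a·R = 54·12.90·10.7 = 7453.6 kN·m/m
M_D = W·d = 532·3.95 = 2101.4 kN·m/m
FS = M_R / M_D = 7453.6 / 2101.4 = 3.547

FS = 3.55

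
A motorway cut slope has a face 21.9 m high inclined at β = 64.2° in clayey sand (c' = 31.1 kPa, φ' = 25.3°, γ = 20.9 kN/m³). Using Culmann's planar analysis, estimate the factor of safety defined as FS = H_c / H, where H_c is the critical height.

FS = 1.00

H_c = (4c'/γ) · sinβ cosφ' / [1 − cos(β − φ')]
    = (4·31.1/20.9) · sin64.2°·cos25.3° / [1 − cos38.9°]
    = 5.952 · 0.8140 / 0.2218 = 21.85 m
FS = H_c / H = 21.85 / 21.9 = 0.998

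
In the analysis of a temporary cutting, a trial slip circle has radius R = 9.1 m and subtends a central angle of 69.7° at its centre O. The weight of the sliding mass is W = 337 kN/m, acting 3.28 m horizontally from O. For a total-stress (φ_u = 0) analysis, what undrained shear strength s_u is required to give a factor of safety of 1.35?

s_u = 14.8 kPa

FS = s_u·L_a·R / (W·d), so s_u = FS·W·d / (L_a·R).
Arc length L_a = R·θ = 9.1·(69.7°·π/180) = 9.1·1.2165 = 11.07 m
s_u = 1.35·337·3.28 / (11.07·9.1) = 1492.2 / 100.74 = 14.81 kPa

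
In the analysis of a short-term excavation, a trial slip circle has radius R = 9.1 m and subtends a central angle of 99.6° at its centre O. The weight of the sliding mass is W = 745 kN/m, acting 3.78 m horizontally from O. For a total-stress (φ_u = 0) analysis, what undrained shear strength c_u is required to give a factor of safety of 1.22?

FS = c_u·L_a·R / (W·d), so c_u = FS·W·d / (L_a·R).
Arc length L_a = R·θ = 9.1·(99.6°·π/180) = 9.1·1.7383 = 15.82 m
c_u = 1.22·745·3.78 / (15.82·9.1) = 3435.6 / 143.95 = 23.87 kPa

c_u = 23.9 kPa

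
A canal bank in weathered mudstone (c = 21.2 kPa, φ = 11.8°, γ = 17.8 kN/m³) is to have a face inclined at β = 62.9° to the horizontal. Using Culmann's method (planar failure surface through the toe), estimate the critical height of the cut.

Culmann's analysis gives the critical failure plane at α_cr = (β + φ)/2 = (62.9 + 11.8)/2 = 37.4°, and the critical height
H_c = (4c/γ) · sinβ cosφ / [1 − cos(β − φ)]
    = (4·21.2/17.8) · sin62.9°·cos11.8° / [1 − cos(51.1°)]
    = 4.764 · 0.8902·0.9789 / [1 − 0.6280]
    = 4.764 · 0.8714 / 0.3720
    = 11.16 m

H_c = 11.16 m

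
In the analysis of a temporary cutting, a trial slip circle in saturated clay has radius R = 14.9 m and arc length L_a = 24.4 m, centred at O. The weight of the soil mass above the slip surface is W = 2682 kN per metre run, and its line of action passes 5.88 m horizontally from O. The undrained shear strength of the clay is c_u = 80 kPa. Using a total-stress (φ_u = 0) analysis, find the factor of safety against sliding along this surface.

FS = 1.84

Taking moments about the centre O, the resisting moment is provided by the undrained shear strength acting along the arc:
M_R = c_u·L_a·R = 80·24.40·14.9 = 29084.8 kN·m/m
M_D = W·d = 2682·5.88 = 15770.2 kN·m/m
FS = M_R / M_D = 29084.8 / 15770.2 = 1.844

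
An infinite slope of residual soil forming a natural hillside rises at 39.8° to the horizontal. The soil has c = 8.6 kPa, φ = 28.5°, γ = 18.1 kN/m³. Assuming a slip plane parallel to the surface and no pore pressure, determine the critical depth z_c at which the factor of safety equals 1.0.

z_c = 2.77 m

Setting FS = 1.00 in FS = [c + γz cos²β tanφ] / [γz sinβ cosβ] and solving for z:
z = c / [γ cosβ (FS·sinβ − cosβ·tanφ)]
  = 8.6 / [18.1·cos39.8°·(1.00·sin39.8° − cos39.8°·tan28.5°)]
  = 8.6 / [18.1·0.7683·(1.00·0.6401 − 0.7683·0.5430)]
  = 8.6 / 3.1005 = 2.774 m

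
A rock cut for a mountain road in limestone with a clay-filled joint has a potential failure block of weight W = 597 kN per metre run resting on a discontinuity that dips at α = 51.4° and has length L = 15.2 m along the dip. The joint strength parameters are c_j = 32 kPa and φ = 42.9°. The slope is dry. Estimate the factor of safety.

FS = 1.78

Resolving the block weight along and normal to the plane and applying the Mohr–Coulomb strength on the joint:
N' = W cosα = 597·cos51.4° = 372.5 kN/m
Driving force T = W sinα = 597·sin51.4° = 466.6 kN/m
Resisting force R = c_j·L + N'·tanφ = 32·15.2 + 372.5·tan42.9° = 486.4 + 346.1 = 832.5 kN/m
FS = R / T = 832.5 / 466.6 = 1.784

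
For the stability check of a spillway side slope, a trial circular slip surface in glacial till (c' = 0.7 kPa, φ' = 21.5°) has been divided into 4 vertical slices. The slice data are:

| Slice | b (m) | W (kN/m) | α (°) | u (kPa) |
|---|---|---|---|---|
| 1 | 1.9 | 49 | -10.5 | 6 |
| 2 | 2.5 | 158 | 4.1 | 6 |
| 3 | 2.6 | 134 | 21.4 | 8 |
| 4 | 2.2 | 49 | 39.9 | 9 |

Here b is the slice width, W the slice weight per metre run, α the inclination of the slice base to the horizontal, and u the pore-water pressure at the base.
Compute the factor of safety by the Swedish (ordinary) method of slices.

FS = 1.48

Ordinary method of slices: FS = Σ[c'·Δl_i + (W_i cosα_i − u_i·Δl_i)·tanφ'] / Σ W_i sinα_i, with Δl_i = b_i / cosα_i.
Slice 1: Δl = 1.9/cos(-10.5°) = 1.932 m; N'_1 = 49·cos(-10.5°) − 6·1.932 = 36.6; c'Δl = 1.35; W sinα = -8.9
Slice 2: Δl = 2.5/cos4.1° = 2.506 m; N'_2 = 158·cos4.1° − 6·2.506 = 142.6; c'Δl = 1.75; W sinα = 11.3
Slice 3: Δl = 2.6/cos21.4° = 2.793 m; N'_3 = 134·cos21.4° − 8·2.793 = 102.4; c'Δl = 1.95; W sinα = 48.9
Slice 4: Δl = 2.2/cos39.9° = 2.868 m; N'_4 = 49·cos39.9° − 9·2.868 = 11.8; c'Δl = 2.01; W sinα = 31.4
Σc'Δl = 7.1 kN/m; ΣN' = 293.3 kN/m; ΣW sinα = 82.7 kN/m
Resisting = 7.1 + 293.3·tan21.5° = 7.1 + 115.6 = 122.6 kN/m
FS = 122.6 / 82.7 = 1.483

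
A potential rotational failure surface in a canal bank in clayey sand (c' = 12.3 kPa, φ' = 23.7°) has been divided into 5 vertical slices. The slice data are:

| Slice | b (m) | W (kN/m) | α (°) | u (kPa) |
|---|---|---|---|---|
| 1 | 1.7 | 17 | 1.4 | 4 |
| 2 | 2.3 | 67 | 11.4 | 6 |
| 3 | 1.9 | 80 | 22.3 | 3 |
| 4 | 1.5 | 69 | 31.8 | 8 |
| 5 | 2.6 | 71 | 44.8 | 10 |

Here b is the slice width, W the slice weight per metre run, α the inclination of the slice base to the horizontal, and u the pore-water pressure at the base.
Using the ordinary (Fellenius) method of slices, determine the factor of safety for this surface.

Ordinary method of slices: FS = Σ[c'·Δl_i + (W_i cosα_i − u_i·Δl_i)·tanφ'] / Σ W_i sinα_i, with Δl_i = b_i / cosα_i.
Slice 1: Δl = 1.7/cos1.4° = 1.701 m; N'_1 = 17·cos1.4° − 4·1.701 = 10.2; c'Δl = 20.92; W sinα = 0.4
Slice 2: Δl = 2.3/cos11.4° = 2.346 m; N'_2 = 67·cos11.4° − 6·2.346 = 51.6; c'Δl = 28.86; W sinα = 13.2
Slice 3: Δl = 1.9/cos22.3° = 2.054 m; N'_3 = 80·cos22.3° − 3·2.054 = 67.9; c'Δl = 25.26; W sinα = 30.4
Slice 4: Δl = 1.5/cos31.8° = 1.765 m; N'_4 = 69·cos31.8° − 8·1.765 = 44.5; c'Δl = 21.71; W sinα = 36.4
Slice 5: Δl = 2.6/cos44.8° = 3.664 m; N'_5 = 71·cos44.8° − 10·3.664 = 13.7; c'Δl = 45.07; W sinα = 50.0
Σc'Δl = 141.8 kN/m; ΣN' = 187.9 kN/m; ΣW sinα = 130.4 kN/m
Resisting = 141.8 + 187.9·tan23.7° = 141.8 + 82.5 = 224.3 kN/m
FS = 224.3 / 130.4 = 1.720

FS = 1.72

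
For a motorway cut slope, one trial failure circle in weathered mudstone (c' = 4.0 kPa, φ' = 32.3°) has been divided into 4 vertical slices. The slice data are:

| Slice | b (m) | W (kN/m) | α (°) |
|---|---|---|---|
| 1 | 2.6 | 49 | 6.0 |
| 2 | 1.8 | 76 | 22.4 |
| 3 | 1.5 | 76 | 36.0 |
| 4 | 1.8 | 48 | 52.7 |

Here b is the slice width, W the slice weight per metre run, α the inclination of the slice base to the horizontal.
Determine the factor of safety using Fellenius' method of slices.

Ordinary method of slices: FS = Σ[c'·Δl_i + (W_i cosα_i)·tanφ'] / Σ W_i sinα_i, with Δl_i = b_i / cosα_i.
Slice 1: Δl = 2.6/cos6.0° = 2.614 m; N'_1 = 49·cos6.0° = 48.7; c'Δl = 10.46; W sinα = 5.1
Slice 2: Δl = 1.8/cos22.4° = 1.947 m; N'_2 = 76·cos22.4° = 70.3; c'Δl = 7.79; W sinα = 29.0
Slice 3: Δl = 1.5/cos36.0° = 1.854 m; N'_3 = 76·cos36.0° = 61.5; c'Δl = 7.42; W sinα = 44.7
Slice 4: Δl = 1.8/cos52.7° = 2.970 m; N'_4 = 48·cos52.7° = 29.1; c'Δl = 11.88; W sinα = 38.2
Σc'Δl = 37.5 kN/m; ΣN' = 209.6 kN/m; ΣW sinα = 116.9 kN/m
Resisting = 37.5 + 209.6·tan32.3° = 37.5 + 132.5 = 170.0 kN/m
FS = 170.0 / 116.9 = 1.454

FS = 1.45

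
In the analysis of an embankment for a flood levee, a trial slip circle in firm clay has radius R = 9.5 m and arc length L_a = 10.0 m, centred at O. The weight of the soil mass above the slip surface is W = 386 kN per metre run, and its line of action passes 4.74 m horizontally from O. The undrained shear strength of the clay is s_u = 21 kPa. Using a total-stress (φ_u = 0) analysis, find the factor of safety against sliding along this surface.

Taking moments about the centre O, the resisting moment is provided by the undrained shear strength acting along the arc:
M_R = s_u·L_a·R = 21·10.00·9.5 = 1995.0 kN·m/m
M_D = W·d = 386·4.74 = 1829.6 kN·m/m
FS = M_R / M_D = 1995.0 / 1829.6 = 1.090

FS = 1.09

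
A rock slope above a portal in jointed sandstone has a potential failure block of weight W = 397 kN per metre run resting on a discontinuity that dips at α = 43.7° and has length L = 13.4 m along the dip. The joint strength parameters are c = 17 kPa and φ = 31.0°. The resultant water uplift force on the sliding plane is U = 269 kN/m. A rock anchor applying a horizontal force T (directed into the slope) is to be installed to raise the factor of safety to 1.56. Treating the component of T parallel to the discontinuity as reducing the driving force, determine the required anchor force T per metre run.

Resolving forces along and normal to the sliding plane, with the horizontal anchor force T adding T·sinα to the effective normal force and T·cosα acting up the plane against the driving force:
FS = [cL + (W cosα − U + T sinα) tanφ] / [W sinα − T cosα]
Without the anchor: N' = 18.0 kN/m, driving T_d = 274.3 kN/m, resisting R = 17·13.4 + 18.0·tan31.0° = 238.6 kN/m, FS = 0.87.
Setting FS = 1.56 and solving for T:
1.56·(274.3 − T cos43.7°) = 238.6 + T sin43.7°·tan31.0°
T·(sin43.7°·tan31.0° + 1.56·cos43.7°) = 1.56·274.3 − 238.6
T·(0.6909·0.6009 + 1.56·0.7230) = 427.9 − 238.6 = 189.3
T·1.5430 = 189.3
T = 122.7 kN/m

T = 123 kN/m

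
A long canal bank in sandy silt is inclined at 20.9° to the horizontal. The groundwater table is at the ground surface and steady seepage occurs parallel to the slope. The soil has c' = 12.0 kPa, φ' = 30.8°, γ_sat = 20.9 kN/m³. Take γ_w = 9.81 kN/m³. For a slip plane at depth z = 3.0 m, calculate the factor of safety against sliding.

FS = 1.40

With seepage parallel to the slope and the water table at the surface, the effective normal stress on the slip plane uses the buoyant unit weight γ' = γ_sat − γ_w while the driving shear stress uses γ_sat:
FS = [c' + γ' z cos²β tanφ'] / [γ_sat z sinβ cosβ]
γ' = 20.9 − 9.81 = 11.09 kN/m³
Numerator = 12.0 + 11.09·3.0·cos²20.9°·tan30.8° = 12.0 + 11.09·3.0·0.8727·0.5961 = 29.309 kPa
Denominator = 20.9·3.0·sin20.9°·cos20.9° = 20.9·3.0·0.3567·0.9342 = 20.896 kPa
FS = 29.309 / 20.896 = 1.403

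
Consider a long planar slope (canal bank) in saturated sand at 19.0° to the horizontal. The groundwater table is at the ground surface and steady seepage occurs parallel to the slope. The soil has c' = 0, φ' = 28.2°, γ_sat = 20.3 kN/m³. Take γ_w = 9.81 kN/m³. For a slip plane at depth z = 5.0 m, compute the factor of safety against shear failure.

FS = 0.80

With seepage parallel to the slope and the water table at the surface, the effective normal stress on the slip plane uses the buoyant unit weight γ' = γ_sat − γ_w while the driving shear stress uses γ_sat:
FS = [c' + γ' z cos²β tanφ'] / [γ_sat z sinβ cosβ]
(For c' = 0 this reduces to FS = (γ'/γ_sat)·tanφ'/tanβ.)
γ' = 20.3 − 9.81 = 10.49 kN/m³
Numerator = 0.0 + 10.49·5.0·cos²19.0°·tan28.2° = 0.0 + 10.49·5.0·0.8940·0.5362 = 25.143 kPa
Denominator = 20.3·5.0·sin19.0°·cos19.0° = 20.3·5.0·0.3256·0.9455 = 31.245 kPa
FS = 25.143 / 31.245 = 0.805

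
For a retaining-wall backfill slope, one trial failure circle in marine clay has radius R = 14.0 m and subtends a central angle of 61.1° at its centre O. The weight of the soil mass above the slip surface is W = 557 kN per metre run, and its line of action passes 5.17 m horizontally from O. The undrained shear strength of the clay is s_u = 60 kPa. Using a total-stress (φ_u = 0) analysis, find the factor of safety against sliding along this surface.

Taking moments about the centre O, the resisting moment is provided by the undrained shear strength acting along the arc:
Arc length L_a = R·θ = 14.0·(61.1°·π/180) = 14.0·1.0664 = 14.93 m
M_R = s_u·L_a·R = 60·14.93·14.0 = 12540.8 kN·m/m
M_D = W·d = 557·5.17 = 2879.7 kN·m/m
FS = M_R / M_D = 12540.8 / 2879.7 = 4.355

FS = 4.35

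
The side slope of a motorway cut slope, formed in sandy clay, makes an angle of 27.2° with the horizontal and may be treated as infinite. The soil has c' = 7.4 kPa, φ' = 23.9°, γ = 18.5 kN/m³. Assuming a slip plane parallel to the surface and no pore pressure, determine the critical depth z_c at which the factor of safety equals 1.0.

z_c = 7.14 m

Setting FS = 1.00 in FS = [c' + γz cos²β tanφ'] / [γz sinβ cosβ] and solving for z:
z = c' / [γ cosβ (FS·sinβ − cosβ·tanφ')]
  = 7.4 / [18.5·cos27.2°·(1.00·sin27.2° − cos27.2°·tan23.9°)]
  = 7.4 / [18.5·0.8894·(1.00·0.4571 − 0.8894·0.4431)]
  = 7.4 / 1.0360 = 7.143 m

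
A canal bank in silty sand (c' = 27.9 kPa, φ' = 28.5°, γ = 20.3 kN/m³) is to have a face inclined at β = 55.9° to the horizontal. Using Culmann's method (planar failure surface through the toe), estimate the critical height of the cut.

H_c = 35.66 m

Culmann's analysis gives the critical failure plane at α_cr = (β + φ')/2 = (55.9 + 28.5)/2 = 42.2°, and the critical height
H_c = (4c'/γ) · sinβ cosφ' / [1 − cos(β − φ')]
    = (4·27.9/20.3) · sin55.9°·cos28.5° / [1 − cos(27.4°)]
    = 5.498 · 0.8281·0.8788 / [1 − 0.8878]
    = 5.498 · 0.7277 / 0.1122
    = 35.66 m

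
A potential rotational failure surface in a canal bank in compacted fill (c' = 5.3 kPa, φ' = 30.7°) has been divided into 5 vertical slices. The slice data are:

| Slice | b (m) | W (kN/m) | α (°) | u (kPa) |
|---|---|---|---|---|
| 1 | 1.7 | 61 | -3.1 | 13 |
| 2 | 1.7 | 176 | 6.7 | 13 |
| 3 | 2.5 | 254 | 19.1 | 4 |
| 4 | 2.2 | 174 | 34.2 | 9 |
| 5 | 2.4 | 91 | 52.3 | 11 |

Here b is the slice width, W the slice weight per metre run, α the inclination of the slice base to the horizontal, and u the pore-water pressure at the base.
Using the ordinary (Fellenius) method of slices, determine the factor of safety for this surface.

Ordinary method of slices: FS = Σ[c'·Δl_i + (W_i cosα_i − u_i·Δl_i)·tanφ'] / Σ W_i sinα_i, with Δl_i = b_i / cosα_i.
Slice 1: Δl = 1.7/cos(-3.1°) = 1.702 m; N'_1 = 61·cos(-3.1°) − 13·1.702 = 38.8; c'Δl = 9.02; W sinα = -3.3
Slice 2: Δl = 1.7/cos6.7° = 1.712 m; N'_2 = 176·cos6.7° − 13·1.712 = 152.5; c'Δl = 9.07; W sinα = 20.5
Slice 3: Δl = 2.5/cos19.1° = 2.646 m; N'_3 = 254·cos19.1° − 4·2.646 = 229.4; c'Δl = 14.02; W sinα = 83.1
Slice 4: Δl = 2.2/cos34.2° = 2.660 m; N'_4 = 174·cos34.2° − 9·2.660 = 120.0; c'Δl = 14.10; W sinα = 97.8
Slice 5: Δl = 2.4/cos52.3° = 3.925 m; N'_5 = 91·cos52.3° − 11·3.925 = 12.5; c'Δl = 20.80; W sinα = 72.0
Σc'Δl = 67.0 kN/m; ΣN' = 553.2 kN/m; ΣW sinα = 270.2 kN/m
Resisting = 67.0 + 553.2·tan30.7° = 67.0 + 328.5 = 395.5 kN/m
FS = 395.5 / 270.2 = 1.464

FS = 1.46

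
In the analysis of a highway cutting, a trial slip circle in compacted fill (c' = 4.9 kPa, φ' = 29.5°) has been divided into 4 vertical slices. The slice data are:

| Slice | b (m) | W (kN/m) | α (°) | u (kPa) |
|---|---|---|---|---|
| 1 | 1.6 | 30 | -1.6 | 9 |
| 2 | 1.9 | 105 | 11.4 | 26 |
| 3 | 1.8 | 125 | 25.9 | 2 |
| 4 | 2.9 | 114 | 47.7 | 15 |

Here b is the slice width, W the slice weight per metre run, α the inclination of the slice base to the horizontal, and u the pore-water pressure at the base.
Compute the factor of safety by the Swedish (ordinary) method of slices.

FS = 0.98

Ordinary method of slices: FS = Σ[c'·Δl_i + (W_i cosα_i − u_i·Δl_i)·tanφ'] / Σ W_i sinα_i, with Δl_i = b_i / cosα_i.
Slice 1: Δl = 1.6/cos(-1.6°) = 1.601 m; N'_1 = 30·cos(-1.6°) − 9·1.601 = 15.6; c'Δl = 7.84; W sinα = -0.8
Slice 2: Δl = 1.9/cos11.4° = 1.938 m; N'_2 = 105·cos11.4° − 26·1.938 = 52.5; c'Δl = 9.50; W sinα = 20.8
Slice 3: Δl = 1.8/cos25.9° = 2.001 m; N'_3 = 125·cos25.9° − 2·2.001 = 108.4; c'Δl = 9.80; W sinα = 54.6
Slice 4: Δl = 2.9/cos47.7° = 4.309 m; N'_4 = 114·cos47.7° − 15·4.309 = 12.1; c'Δl = 21.11; W sinα = 84.3
Σc'Δl = 48.3 kN/m; ΣN' = 188.6 kN/m; ΣW sinα = 158.8 kN/m
Resisting = 48.3 + 188.6·tan29.5° = 48.3 + 106.7 = 155.0 kN/m
FS = 155.0 / 158.8 = 0.976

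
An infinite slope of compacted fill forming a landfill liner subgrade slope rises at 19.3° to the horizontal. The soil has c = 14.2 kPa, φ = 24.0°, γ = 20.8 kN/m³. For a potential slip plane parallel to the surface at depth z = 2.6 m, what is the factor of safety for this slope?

FS = 2.11

For an infinite slope with a slip plane parallel to the surface (no pore pressure): FS = [c + γz cos²β tanφ] / [γz sinβ cosβ].
γz = 20.8·2.6 = 54.08 kN/m²
Numerator = 14.2 + 54.08·cos²19.3°·tan24.0° = 14.2 + 54.08·0.8908·0.4452 = 35.648 kPa
Denominator = 54.08·sin19.3°·cos19.3° = 54.08·0.3305·0.9438 = 16.870 kPa
FS = 35.648 / 16.870 = 2.113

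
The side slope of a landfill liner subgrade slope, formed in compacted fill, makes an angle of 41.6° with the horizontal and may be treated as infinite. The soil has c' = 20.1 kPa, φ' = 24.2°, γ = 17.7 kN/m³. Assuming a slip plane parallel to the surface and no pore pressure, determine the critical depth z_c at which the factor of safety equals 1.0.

z_c = 4.63 m

Setting FS = 1.00 in FS = [c' + γz cos²β tanφ'] / [γz sinβ cosβ] and solving for z:
z = c' / [γ cosβ (FS·sinβ − cosβ·tanφ')]
  = 20.1 / [17.7·cos41.6°·(1.00·sin41.6° − cos41.6°·tan24.2°)]
  = 20.1 / [17.7·0.7478·(1.00·0.6639 − 0.7478·0.4494)]
  = 20.1 / 4.3395 = 4.632 m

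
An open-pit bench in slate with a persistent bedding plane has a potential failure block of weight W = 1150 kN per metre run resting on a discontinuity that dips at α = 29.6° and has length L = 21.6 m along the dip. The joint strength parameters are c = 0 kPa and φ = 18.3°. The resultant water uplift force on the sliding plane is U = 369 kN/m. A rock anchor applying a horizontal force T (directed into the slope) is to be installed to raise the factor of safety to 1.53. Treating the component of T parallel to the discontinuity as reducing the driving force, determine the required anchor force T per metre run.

Resolving forces along and normal to the sliding plane, with the horizontal anchor force T adding T·sinα to the effective normal force and T·cosα acting up the plane against the driving force:
FS = [cL + (W cosα − U + T sinα) tanφ] / [W sinα − T cosα]
Without the anchor: N' = 630.9 kN/m, driving T_d = 568.0 kN/m, resisting R = 0·21.6 + 630.9·tan18.3° = 208.7 kN/m, FS = 0.37.
Setting FS = 1.53 and solving for T:
1.53·(568.0 − T cos29.6°) = 208.7 + T sin29.6°·tan18.3°
T·(sin29.6°·tan18.3° + 1.53·cos29.6°) = 1.53·568.0 − 208.7
T·(0.4939·0.3307 + 1.53·0.8695) = 869.1 − 208.7 = 660.4
T·1.4937 = 660.4
T = 442.2 kN/m

T = 442 kN/m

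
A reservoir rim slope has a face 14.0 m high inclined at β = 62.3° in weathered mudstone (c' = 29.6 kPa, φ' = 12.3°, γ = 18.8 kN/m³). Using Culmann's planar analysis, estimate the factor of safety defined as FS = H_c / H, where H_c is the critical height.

H_c = (4c'/γ) · sinβ cosφ' / [1 − cos(β − φ')]
    = (4·29.6/18.8) · sin62.3°·cos12.3° / [1 − cos50.0°]
    = 6.298 · 0.8651 / 0.3572 = 15.25 m
FS = H_c / H = 15.25 / 14.0 = 1.089

FS = 1.09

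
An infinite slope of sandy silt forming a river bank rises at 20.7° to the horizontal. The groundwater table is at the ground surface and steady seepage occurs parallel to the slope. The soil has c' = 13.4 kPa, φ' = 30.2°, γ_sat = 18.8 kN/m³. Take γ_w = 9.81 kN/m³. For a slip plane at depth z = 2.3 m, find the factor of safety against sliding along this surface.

With seepage parallel to the slope and the water table at the surface, the effective normal stress on the slip plane uses the buoyant unit weight γ' = γ_sat − γ_w while the driving shear stress uses γ_sat:
FS = [c' + γ' z cos²β tanφ'] / [γ_sat z sinβ cosβ]
γ' = 18.8 − 9.81 = 8.99 kN/m³
Numerator = 13.4 + 8.99·2.3·cos²20.7°·tan30.2° = 13.4 + 8.99·2.3·0.8751·0.5820 = 23.931 kPa
Denominator = 18.8·2.3·sin20.7°·cos20.7° = 18.8·2.3·0.3535·0.9354 = 14.298 kPa
FS = 23.931 / 14.298 = 1.674

FS = 1.67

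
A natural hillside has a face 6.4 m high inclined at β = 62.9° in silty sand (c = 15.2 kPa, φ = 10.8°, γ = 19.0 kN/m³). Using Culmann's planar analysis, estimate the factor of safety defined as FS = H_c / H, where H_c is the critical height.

FS = 1.13

H_c = (4c/γ) · sinβ cosφ / [1 − cos(β − φ)]
    = (4·15.2/19.0) · sin62.9°·cos10.8° / [1 − cos52.1°]
    = 3.200 · 0.8744 / 0.3857 = 7.25 m
FS = H_c / H = 7.25 / 6.4 = 1.134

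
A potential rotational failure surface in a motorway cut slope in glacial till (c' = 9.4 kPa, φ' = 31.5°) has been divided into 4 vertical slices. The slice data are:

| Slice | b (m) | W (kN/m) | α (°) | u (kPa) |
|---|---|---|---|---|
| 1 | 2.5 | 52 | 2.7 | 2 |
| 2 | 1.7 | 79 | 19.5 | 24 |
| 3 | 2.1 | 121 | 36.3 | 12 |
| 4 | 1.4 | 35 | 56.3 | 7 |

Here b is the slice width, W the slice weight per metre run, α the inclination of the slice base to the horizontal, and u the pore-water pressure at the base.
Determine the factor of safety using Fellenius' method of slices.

Ordinary method of slices: FS = Σ[c'·Δl_i + (W_i cosα_i − u_i·Δl_i)·tanφ'] / Σ W_i sinα_i, with Δl_i = b_i / cosα_i.
Slice 1: Δl = 2.5/cos2.7° = 2.503 m; N'_1 = 52·cos2.7° − 2·2.503 = 46.9; c'Δl = 23.53; W sinα = 2.4
Slice 2: Δl = 1.7/cos19.5° = 1.803 m; N'_2 = 79·cos19.5° − 24·1.803 = 31.2; c'Δl = 16.95; W sinα = 26.4
Slice 3: Δl = 2.1/cos36.3° = 2.606 m; N'_3 = 121·cos36.3° − 12·2.606 = 66.2; c'Δl = 24.49; W sinα = 71.6
Slice 4: Δl = 1.4/cos56.3° = 2.523 m; N'_4 = 35·cos56.3° − 7·2.523 = 1.8; c'Δl = 23.72; W sinα = 29.1
Σc'Δl = 88.7 kN/m; ΣN' = 146.1 kN/m; ΣW sinα = 129.6 kN/m
Resisting = 88.7 + 146.1·tan31.5° = 88.7 + 89.5 = 178.2 kN/m
FS = 178.2 / 129.6 = 1.376

FS = 1.38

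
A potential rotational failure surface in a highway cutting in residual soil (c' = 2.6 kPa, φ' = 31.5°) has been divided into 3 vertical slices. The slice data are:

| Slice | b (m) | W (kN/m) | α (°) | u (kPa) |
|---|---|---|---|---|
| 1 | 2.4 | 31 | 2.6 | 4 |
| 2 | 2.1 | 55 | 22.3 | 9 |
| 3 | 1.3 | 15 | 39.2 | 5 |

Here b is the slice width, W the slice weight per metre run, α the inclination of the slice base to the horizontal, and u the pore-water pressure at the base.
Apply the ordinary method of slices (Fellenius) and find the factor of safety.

FS = 1.58

Ordinary method of slices: FS = Σ[c'·Δl_i + (W_i cosα_i − u_i·Δl_i)·tanφ'] / Σ W_i sinα_i, with Δl_i = b_i / cosα_i.
Slice 1: Δl = 2.4/cos2.6° = 2.402 m; N'_1 = 31·cos2.6° − 4·2.402 = 21.4; c'Δl = 6.25; W sinα = 1.4
Slice 2: Δl = 2.1/cos22.3° = 2.270 m; N'_2 = 55·cos22.3° − 9·2.270 = 30.5; c'Δl = 5.90; W sinα = 20.9
Slice 3: Δl = 1.3/cos39.2° = 1.678 m; N'_3 = 15·cos39.2° − 5·1.678 = 3.2; c'Δl = 4.36; W sinα = 9.5
Σc'Δl = 16.5 kN/m; ΣN' = 55.1 kN/m; ΣW sinα = 31.8 kN/m
Resisting = 16.5 + 55.1·tan31.5° = 16.5 + 33.7 = 50.2 kN/m
FS = 50.2 / 31.8 = 1.582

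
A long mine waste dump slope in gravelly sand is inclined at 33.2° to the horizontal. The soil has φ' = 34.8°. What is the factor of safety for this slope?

For a dry cohesionless infinite slope the factor of safety is FS = tanφ' / tanβ.
FS = tan34.8° / tan33.2° = 0.6950 / 0.6544 = 1.062

FS = 1.06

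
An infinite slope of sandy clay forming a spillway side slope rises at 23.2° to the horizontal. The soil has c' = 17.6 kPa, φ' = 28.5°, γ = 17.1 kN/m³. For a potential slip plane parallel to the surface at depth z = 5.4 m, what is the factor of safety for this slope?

For an infinite slope with a slip plane parallel to the surface (no pore pressure): FS = [c' + γz cos²β tanφ'] / [γz sinβ cosβ].
γz = 17.1·5.4 = 92.34 kN/m²
Numerator = 17.6 + 92.34·cos²23.2°·tan28.5° = 17.6 + 92.34·0.8448·0.5430 = 59.956 kPa
Denominator = 92.34·sin23.2°·cos23.2° = 92.34·0.3939·0.9191 = 33.435 kPa
FS = 59.956 / 33.435 = 1.793

FS = 1.79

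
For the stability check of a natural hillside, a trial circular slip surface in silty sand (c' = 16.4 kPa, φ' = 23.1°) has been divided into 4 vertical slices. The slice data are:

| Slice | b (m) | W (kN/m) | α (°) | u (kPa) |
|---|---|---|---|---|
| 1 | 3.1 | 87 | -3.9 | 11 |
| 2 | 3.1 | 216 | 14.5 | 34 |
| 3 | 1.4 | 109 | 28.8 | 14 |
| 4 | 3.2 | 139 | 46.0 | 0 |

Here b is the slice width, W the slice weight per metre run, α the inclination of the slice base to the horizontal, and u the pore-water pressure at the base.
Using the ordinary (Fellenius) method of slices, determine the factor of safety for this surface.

FS = 1.71

Ordinary method of slices: FS = Σ[c'·Δl_i + (W_i cosα_i − u_i·Δl_i)·tanφ'] / Σ W_i sinα_i, with Δl_i = b_i / cosα_i.
Slice 1: Δl = 3.1/cos(-3.9°) = 3.107 m; N'_1 = 87·cos(-3.9°) − 11·3.107 = 52.6; c'Δl = 50.96; W sinα = -5.9
Slice 2: Δl = 3.1/cos14.5° = 3.202 m; N'_2 = 216·cos14.5° − 34·3.202 = 100.3; c'Δl = 52.51; W sinα = 54.1
Slice 3: Δl = 1.4/cos28.8° = 1.598 m; N'_3 = 109·cos28.8° − 14·1.598 = 73.2; c'Δl = 26.20; W sinα = 52.5
Slice 4: Δl = 3.2/cos46.0° = 4.607 m; N'_4 = 139·cos46.0° − 0·4.607 = 96.6; c'Δl = 75.55; W sinα = 100.0
Σc'Δl = 205.2 kN/m; ΣN' = 322.6 kN/m; ΣW sinα = 200.7 kN/m
Resisting = 205.2 + 322.6·tan23.1° = 205.2 + 137.6 = 342.8 kN/m
FS = 342.8 / 200.7 = 1.708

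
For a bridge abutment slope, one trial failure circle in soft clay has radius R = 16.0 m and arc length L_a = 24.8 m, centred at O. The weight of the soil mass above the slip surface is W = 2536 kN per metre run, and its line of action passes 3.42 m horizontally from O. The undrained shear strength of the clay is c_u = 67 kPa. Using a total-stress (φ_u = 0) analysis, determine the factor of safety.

Taking moments about the centre O, the resisting moment is provided by the undrained shear strength acting along the arc:
M_R = c_u·L_a·R = 67·24.80·16.0 = 26585.6 kN·m/m
M_D = W·d = 2536·3.42 = 8673.1 kN·m/m
FS = M_R / M_D = 26585.6 / 8673.1 = 3.065

FS = 3.07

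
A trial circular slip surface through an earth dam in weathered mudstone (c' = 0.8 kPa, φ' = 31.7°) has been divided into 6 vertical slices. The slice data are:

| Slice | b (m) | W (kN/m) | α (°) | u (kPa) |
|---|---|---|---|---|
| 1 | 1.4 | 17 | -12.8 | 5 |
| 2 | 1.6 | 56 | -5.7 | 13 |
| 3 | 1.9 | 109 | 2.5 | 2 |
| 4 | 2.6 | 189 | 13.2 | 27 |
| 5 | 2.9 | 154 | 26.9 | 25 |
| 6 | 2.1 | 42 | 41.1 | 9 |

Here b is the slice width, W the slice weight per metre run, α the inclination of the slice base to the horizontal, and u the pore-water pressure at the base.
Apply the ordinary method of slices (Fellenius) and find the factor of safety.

FS = 1.55

Ordinary method of slices: FS = Σ[c'·Δl_i + (W_i cosα_i − u_i·Δl_i)·tanφ'] / Σ W_i sinα_i, with Δl_i = b_i / cosα_i.
Slice 1: Δl = 1.4/cos(-12.8°) = 1.436 m; N'_1 = 17·cos(-12.8°) − 5·1.436 = 9.4; c'Δl = 1.15; W sinα = -3.8
Slice 2: Δl = 1.6/cos(-5.7°) = 1.608 m; N'_2 = 56·cos(-5.7°) − 13·1.608 = 34.8; c'Δl = 1.29; W sinα = -5.6
Slice 3: Δl = 1.9/cos2.5° = 1.902 m; N'_3 = 109·cos2.5° − 2·1.902 = 105.1; c'Δl = 1.52; W sinα = 4.8
Slice 4: Δl = 2.6/cos13.2° = 2.671 m; N'_4 = 189·cos13.2° − 27·2.671 = 111.9; c'Δl = 2.14; W sinα = 43.2
Slice 5: Δl = 2.9/cos26.9° = 3.252 m; N'_5 = 154·cos26.9° − 25·3.252 = 56.0; c'Δl = 2.60; W sinα = 69.7
Slice 6: Δl = 2.1/cos41.1° = 2.787 m; N'_6 = 42·cos41.1° − 9·2.787 = 6.6; c'Δl = 2.23; W sinα = 27.6
Σc'Δl = 10.9 kN/m; ΣN' = 323.8 kN/m; ΣW sinα = 135.9 kN/m
Resisting = 10.9 + 323.8·tan31.7° = 10.9 + 200.0 = 210.9 kN/m
FS = 210.9 / 135.9 = 1.552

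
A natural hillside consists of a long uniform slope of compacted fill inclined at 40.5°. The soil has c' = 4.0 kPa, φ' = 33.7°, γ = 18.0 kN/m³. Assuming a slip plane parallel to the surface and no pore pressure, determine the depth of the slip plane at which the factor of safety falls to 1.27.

z = 0.92 m

Setting FS = 1.27 in FS = [c' + γz cos²β tanφ'] / [γz sinβ cosβ] and solving for z:
z = c' / [γ cosβ (FS·sinβ − cosβ·tanφ')]
  = 4.0 / [18.0·cos40.5°·(1.27·sin40.5° − cos40.5°·tan33.7°)]
  = 4.0 / [18.0·0.7604·(1.27·0.6494 − 0.7604·0.6669)]
  = 4.0 / 4.3481 = 0.920 m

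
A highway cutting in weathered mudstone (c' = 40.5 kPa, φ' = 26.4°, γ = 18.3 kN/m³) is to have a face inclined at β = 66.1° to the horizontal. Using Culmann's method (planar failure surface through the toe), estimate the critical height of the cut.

Culmann's analysis gives the critical failure plane at α_cr = (β + φ')/2 = (66.1 + 26.4)/2 = 46.2°, and the critical height
H_c = (4c'/γ) · sinβ cosφ' / [1 − cos(β − φ')]
    = (4·40.5/18.3) · sin66.1°·cos26.4° / [1 − cos(39.7°)]
    = 8.852 · 0.9143·0.8957 / [1 − 0.7694]
    = 8.852 · 0.8189 / 0.2306
    = 31.44 m

H_c = 31.44 m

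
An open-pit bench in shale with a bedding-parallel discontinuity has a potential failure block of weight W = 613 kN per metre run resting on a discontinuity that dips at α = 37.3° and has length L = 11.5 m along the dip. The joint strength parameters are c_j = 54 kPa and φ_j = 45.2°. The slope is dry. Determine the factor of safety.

Resolving the block weight along and normal to the plane and applying the Mohr–Coulomb strength on the joint:
N' = W cosα = 613·cos37.3° = 487.6 kN/m
Driving force T = W sinα = 613·sin37.3° = 371.5 kN/m
Resisting force R = c_j·L + N'·tanφ_j = 54·11.5 + 487.6·tan45.2° = 621.0 + 491.0 = 1112.0 kN/m
FS = R / T = 1112.0 / 371.5 = 2.994

FS = 2.99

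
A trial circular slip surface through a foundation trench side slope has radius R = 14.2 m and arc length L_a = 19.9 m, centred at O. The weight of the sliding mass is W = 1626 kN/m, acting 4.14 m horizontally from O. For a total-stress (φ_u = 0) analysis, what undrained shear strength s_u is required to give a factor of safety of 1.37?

s_u = 32.6 kPa

FS = s_u·L_a·R / (W·d), so s_u = FS·W·d / (L_a·R).
s_u = 1.37·1626·4.14 / (19.90·14.2) = 9222.3 / 282.58 = 32.64 kPa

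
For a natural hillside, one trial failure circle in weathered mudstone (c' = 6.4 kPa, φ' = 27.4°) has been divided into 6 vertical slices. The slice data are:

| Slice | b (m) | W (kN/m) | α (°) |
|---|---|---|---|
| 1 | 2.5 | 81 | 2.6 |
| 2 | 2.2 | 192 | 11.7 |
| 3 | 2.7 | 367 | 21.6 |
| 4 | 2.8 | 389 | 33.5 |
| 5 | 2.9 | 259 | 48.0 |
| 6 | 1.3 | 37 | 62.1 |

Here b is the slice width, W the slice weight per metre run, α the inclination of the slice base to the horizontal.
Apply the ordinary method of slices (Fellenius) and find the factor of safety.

FS = 1.13

Ordinary method of slices: FS = Σ[c'·Δl_i + (W_i cosα_i)·tanφ'] / Σ W_i sinα_i, with Δl_i = b_i / cosα_i.
Slice 1: Δl = 2.5/cos2.6° = 2.503 m; N'_1 = 81·cos2.6° = 80.9; c'Δl = 16.02; W sinα = 3.7
Slice 2: Δl = 2.2/cos11.7° = 2.247 m; N'_2 = 192·cos11.7° = 188.0; c'Δl = 14.38; W sinα = 38.9
Slice 3: Δl = 2.7/cos21.6° = 2.904 m; N'_3 = 367·cos21.6° = 341.2; c'Δl = 18.59; W sinα = 135.1
Slice 4: Δl = 2.8/cos33.5° = 3.358 m; N'_4 = 389·cos33.5° = 324.4; c'Δl = 21.49; W sinα = 214.7
Slice 5: Δl = 2.9/cos48.0° = 4.334 m; N'_5 = 259·cos48.0° = 173.3; c'Δl = 27.74; W sinα = 192.5
Slice 6: Δl = 1.3/cos62.1° = 2.778 m; N'_6 = 37·cos62.1° = 17.3; c'Δl = 17.78; W sinα = 32.7
Σc'Δl = 116.0 kN/m; ΣN' = 1125.2 kN/m; ΣW sinα = 617.6 kN/m
Resisting = 116.0 + 1125.2·tan27.4° = 116.0 + 583.2 = 699.2 kN/m
FS = 699.2 / 617.6 = 1.132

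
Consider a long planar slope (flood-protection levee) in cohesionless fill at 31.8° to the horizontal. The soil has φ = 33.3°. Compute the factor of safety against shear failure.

FS = 1.06

For a dry cohesionless infinite slope the factor of safety is FS = tanφ / tanβ.
FS = tan33.3° / tan31.8° = 0.6569 / 0.6200 = 1.059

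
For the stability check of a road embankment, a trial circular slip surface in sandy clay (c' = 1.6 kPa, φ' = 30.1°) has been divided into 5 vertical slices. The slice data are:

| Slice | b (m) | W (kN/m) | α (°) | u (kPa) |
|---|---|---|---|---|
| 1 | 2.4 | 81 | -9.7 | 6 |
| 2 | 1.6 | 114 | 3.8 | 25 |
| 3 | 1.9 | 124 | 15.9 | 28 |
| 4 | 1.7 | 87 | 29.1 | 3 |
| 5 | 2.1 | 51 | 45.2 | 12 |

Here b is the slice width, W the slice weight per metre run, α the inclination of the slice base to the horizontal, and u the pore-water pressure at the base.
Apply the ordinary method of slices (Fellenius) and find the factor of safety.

FS = 1.65

Ordinary method of slices: FS = Σ[c'·Δl_i + (W_i cosα_i − u_i·Δl_i)·tanφ'] / Σ W_i sinα_i, with Δl_i = b_i / cosα_i.
Slice 1: Δl = 2.4/cos(-9.7°) = 2.435 m; N'_1 = 81·cos(-9.7°) − 6·2.435 = 65.2; c'Δl = 3.90; W sinα = -13.6
Slice 2: Δl = 1.6/cos3.8° = 1.604 m; N'_2 = 114·cos3.8° − 25·1.604 = 73.7; c'Δl = 2.57; W sinα = 7.6
Slice 3: Δl = 1.9/cos15.9° = 1.976 m; N'_3 = 124·cos15.9° − 28·1.976 = 63.9; c'Δl = 3.16; W sinα = 34.0
Slice 4: Δl = 1.7/cos29.1° = 1.946 m; N'_4 = 87·cos29.1° − 3·1.946 = 70.2; c'Δl = 3.11; W sinα = 42.3
Slice 5: Δl = 2.1/cos45.2° = 2.980 m; N'_5 = 51·cos45.2° − 12·2.980 = 0.2; c'Δl = 4.77; W sinα = 36.2
Σc'Δl = 17.5 kN/m; ΣN' = 273.2 kN/m; ΣW sinα = 106.4 kN/m
Resisting = 17.5 + 273.2·tan30.1° = 17.5 + 158.4 = 175.9 kN/m
FS = 175.9 / 106.4 = 1.653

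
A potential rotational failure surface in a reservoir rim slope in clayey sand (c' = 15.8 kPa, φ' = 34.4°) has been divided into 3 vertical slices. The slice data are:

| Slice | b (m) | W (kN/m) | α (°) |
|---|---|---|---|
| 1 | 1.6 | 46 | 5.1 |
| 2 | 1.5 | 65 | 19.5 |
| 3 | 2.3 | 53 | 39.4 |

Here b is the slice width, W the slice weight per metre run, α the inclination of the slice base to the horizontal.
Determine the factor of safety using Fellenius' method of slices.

Ordinary method of slices: FS = Σ[c'·Δl_i + (W_i cosα_i)·tanφ'] / Σ W_i sinα_i, with Δl_i = b_i / cosα_i.
Slice 1: Δl = 1.6/cos5.1° = 1.606 m; N'_1 = 46·cos5.1° = 45.8; c'Δl = 25.38; W sinα = 4.1
Slice 2: Δl = 1.5/cos19.5° = 1.591 m; N'_2 = 65·cos19.5° = 61.3; c'Δl = 25.14; W sinα = 21.7
Slice 3: Δl = 2.3/cos39.4° = 2.976 m; N'_3 = 53·cos39.4° = 41.0; c'Δl = 47.03; W sinα = 33.6
Σc'Δl = 97.6 kN/m; ΣN' = 148.0 kN/m; ΣW sinα = 59.4 kN/m
Resisting = 97.6 + 148.0·tan34.4° = 97.6 + 101.4 = 198.9 kN/m
FS = 198.9 / 59.4 = 3.347

FS = 3.35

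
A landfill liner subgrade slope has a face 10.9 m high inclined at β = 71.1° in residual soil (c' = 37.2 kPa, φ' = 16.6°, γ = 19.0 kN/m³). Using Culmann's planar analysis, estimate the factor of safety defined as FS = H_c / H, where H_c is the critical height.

FS = 1.55

H_c = (4c'/γ) · sinβ cosφ' / [1 − cos(β − φ')]
    = (4·37.2/19.0) · sin71.1°·cos16.6° / [1 − cos54.5°]
    = 7.832 · 0.9067 / 0.4193 = 16.93 m
FS = H_c / H = 16.93 / 10.9 = 1.554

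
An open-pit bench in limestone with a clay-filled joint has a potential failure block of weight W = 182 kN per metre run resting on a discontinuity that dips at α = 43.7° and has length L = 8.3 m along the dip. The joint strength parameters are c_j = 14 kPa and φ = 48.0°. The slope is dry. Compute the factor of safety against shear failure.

Resolving the block weight along and normal to the plane and applying the Mohr–Coulomb strength on the joint:
N' = W cosα = 182·cos43.7° = 131.6 kN/m
Driving force T = W sinα = 182·sin43.7° = 125.7 kN/m
Resisting force R = c_j·L + N'·tanφ = 14·8.3 + 131.6·tan48.0° = 116.2 + 146.1 = 262.3 kN/m
FS = R / T = 262.3 / 125.7 = 2.086

FS = 2.09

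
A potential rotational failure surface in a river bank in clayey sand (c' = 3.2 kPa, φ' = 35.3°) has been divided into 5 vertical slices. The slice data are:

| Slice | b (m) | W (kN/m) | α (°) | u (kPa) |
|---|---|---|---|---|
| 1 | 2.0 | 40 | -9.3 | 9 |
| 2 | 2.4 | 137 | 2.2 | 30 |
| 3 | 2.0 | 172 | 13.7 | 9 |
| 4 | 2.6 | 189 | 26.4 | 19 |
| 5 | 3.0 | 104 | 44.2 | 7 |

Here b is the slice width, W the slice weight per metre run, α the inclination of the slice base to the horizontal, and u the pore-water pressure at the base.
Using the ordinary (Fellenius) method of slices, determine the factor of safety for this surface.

Ordinary method of slices: FS = Σ[c'·Δl_i + (W_i cosα_i − u_i·Δl_i)·tanφ'] / Σ W_i sinα_i, with Δl_i = b_i / cosα_i.
Slice 1: Δl = 2.0/cos(-9.3°) = 2.027 m; N'_1 = 40·cos(-9.3°) − 9·2.027 = 21.2; c'Δl = 6.49; W sinα = -6.5
Slice 2: Δl = 2.4/cos2.2° = 2.402 m; N'_2 = 137·cos2.2° − 30·2.402 = 64.8; c'Δl = 7.69; W sinα = 5.3
Slice 3: Δl = 2.0/cos13.7° = 2.059 m; N'_3 = 172·cos13.7° − 9·2.059 = 148.6; c'Δl = 6.59; W sinα = 40.7
Slice 4: Δl = 2.6/cos26.4° = 2.903 m; N'_4 = 189·cos26.4° − 19·2.903 = 114.1; c'Δl = 9.29; W sinα = 84.0
Slice 5: Δl = 3.0/cos44.2° = 4.185 m; N'_5 = 104·cos44.2° − 7·4.185 = 45.3; c'Δl = 13.39; W sinα = 72.5
Σc'Δl = 43.4 kN/m; ΣN' = 394.1 kN/m; ΣW sinα = 196.1 kN/m
Resisting = 43.4 + 394.1·tan35.3° = 43.4 + 279.0 = 322.5 kN/m
FS = 322.5 / 196.1 = 1.645

FS = 1.64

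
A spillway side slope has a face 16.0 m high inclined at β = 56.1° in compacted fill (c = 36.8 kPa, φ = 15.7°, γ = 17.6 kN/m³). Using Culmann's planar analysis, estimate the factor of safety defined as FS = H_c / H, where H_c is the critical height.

H_c = (4c/γ) · sinβ cosφ / [1 − cos(β − φ)]
    = (4·36.8/17.6) · sin56.1°·cos15.7° / [1 − cos40.4°]
    = 8.364 · 0.7990 / 0.2385 = 28.03 m
FS = H_c / H = 28.03 / 16.0 = 1.752

FS = 1.75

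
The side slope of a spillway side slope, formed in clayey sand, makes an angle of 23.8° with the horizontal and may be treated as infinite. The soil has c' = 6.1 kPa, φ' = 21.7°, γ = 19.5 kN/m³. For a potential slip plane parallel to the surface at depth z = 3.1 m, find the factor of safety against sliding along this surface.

FS = 1.18

For an infinite slope with a slip plane parallel to the surface (no pore pressure): FS = [c' + γz cos²β tanφ'] / [γz sinβ cosβ].
γz = 19.5·3.1 = 60.45 kN/m²
Numerator = 6.1 + 60.45·cos²23.8°·tan21.7° = 6.1 + 60.45·0.8372·0.3979 = 26.238 kPa
Denominator = 60.45·sin23.8°·cos23.8° = 60.45·0.4035·0.9150 = 22.320 kPa
FS = 26.238 / 22.320 = 1.176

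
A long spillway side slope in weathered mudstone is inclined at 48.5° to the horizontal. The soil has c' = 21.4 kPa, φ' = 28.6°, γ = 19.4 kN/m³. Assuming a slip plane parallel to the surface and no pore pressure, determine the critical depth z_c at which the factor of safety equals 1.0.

Setting FS = 1.00 in FS = [c' + γz cos²β tanφ'] / [γz sinβ cosβ] and solving for z:
z = c' / [γ cosβ (FS·sinβ − cosβ·tanφ')]
  = 21.4 / [19.4·cos48.5°·(1.00·sin48.5° − cos48.5°·tan28.6°)]
  = 21.4 / [19.4·0.6626·(1.00·0.7490 − 0.6626·0.5452)]
  = 21.4 / 4.9836 = 4.294 m

z_c = 4.29 m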